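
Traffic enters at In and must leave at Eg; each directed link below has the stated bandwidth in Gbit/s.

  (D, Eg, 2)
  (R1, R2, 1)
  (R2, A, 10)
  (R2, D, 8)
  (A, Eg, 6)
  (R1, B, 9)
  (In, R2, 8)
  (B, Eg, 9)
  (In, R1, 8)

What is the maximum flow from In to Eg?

16

Augment In→R2→A→Eg: bottleneck 6, flow now 6.
Augment In→R2→D→Eg: bottleneck 2, flow now 8.
Augment In→R1→B→Eg: bottleneck 8, flow now 16.
No augmenting path remains; maximum flow = 16.
In the residual graph, reachable from In: {In}.
Min-cut edges: In→R2 (8), In→R1 (8); capacity 8 + 8 = 16.
This cut is saturated, so no flow can exceed 16.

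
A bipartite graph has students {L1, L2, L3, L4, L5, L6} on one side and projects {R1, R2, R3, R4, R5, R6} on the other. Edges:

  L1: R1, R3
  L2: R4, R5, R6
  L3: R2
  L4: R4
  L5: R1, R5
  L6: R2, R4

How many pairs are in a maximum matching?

5

Unit-capacity flow: source→left, listed edges, right→sink; max matching = max flow.
Augmenting path L1→R1 (+1); matched 1.
Augmenting path L2→R4 (+1); matched 2.
Augmenting path L3→R2 (+1); matched 3.
Augmenting path L5→R5 (+1); matched 4.
Augmenting path L4→R4→L2→R6 (+1); matched 5.
No augmenting path remains; maximum matching = 5.
König certificate: {L1, L2, L5, R2, R4} is a vertex cover of size 5 (every listed pair touches it), so no matching can be larger.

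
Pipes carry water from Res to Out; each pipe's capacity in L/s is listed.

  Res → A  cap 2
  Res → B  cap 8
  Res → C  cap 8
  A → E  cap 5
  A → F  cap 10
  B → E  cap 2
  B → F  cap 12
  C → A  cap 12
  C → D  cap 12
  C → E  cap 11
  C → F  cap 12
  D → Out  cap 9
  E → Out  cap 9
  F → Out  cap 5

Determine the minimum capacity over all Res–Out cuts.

Augment Res→A→E→Out: bottleneck 2, flow now 2.
Augment Res→B→E→Out: bottleneck 2, flow now 4.
Augment Res→B→F→Out: bottleneck 5, flow now 9.
Augment Res→C→D→Out: bottleneck 8, flow now 17.
No augmenting path remains; maximum flow = 17.
By max-flow min-cut, the minimum cut capacity equals the max flow.
In the residual graph, reachable from Res: {Res, B, F}.
Min-cut edges: Res→A (2), Res→C (8), B→E (2), F→Out (5); capacity 2 + 8 + 2 + 5 = 17.

17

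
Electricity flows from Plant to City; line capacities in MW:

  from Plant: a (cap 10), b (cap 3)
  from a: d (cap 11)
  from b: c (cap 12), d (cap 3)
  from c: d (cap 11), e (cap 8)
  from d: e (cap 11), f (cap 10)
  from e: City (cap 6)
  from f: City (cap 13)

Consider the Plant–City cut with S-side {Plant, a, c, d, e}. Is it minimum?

No — its capacity is 19, but the minimum cut has capacity 13.

Given cut capacity: 3 + 10 + 6 = 19.
Augment Plant→a→d→e→City: bottleneck 6, flow now 6.
Augment Plant→a→d→f→City: bottleneck 4, flow now 10.
Augment Plant→b→d→f→City: bottleneck 3, flow now 13.
No augmenting path remains; maximum flow = 13.
In the residual graph, reachable from Plant: {Plant}.
Min-cut edges: Plant→a (10), Plant→b (3); capacity 10 + 3 = 13.
Cut capacity 19 exceeds the max flow 13, so it is not minimum.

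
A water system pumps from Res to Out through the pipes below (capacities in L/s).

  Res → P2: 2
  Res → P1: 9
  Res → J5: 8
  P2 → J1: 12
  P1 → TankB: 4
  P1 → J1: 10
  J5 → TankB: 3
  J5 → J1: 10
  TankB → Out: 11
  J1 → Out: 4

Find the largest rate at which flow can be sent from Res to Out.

11

Augment Res→P2→J1→Out: bottleneck 2, flow now 2.
Augment Res→P1→TankB→Out: bottleneck 4, flow now 6.
Augment Res→P1→J1→Out: bottleneck 2, flow now 8.
Augment Res→J5→TankB→Out: bottleneck 3, flow now 11.
No augmenting path remains; maximum flow = 11.
In the residual graph, reachable from Res: {Res, P2, P1, J5, J1}.
Min-cut edges: P1→TankB (4), J5→TankB (3), J1→Out (4); capacity 4 + 3 + 4 = 11.
This cut is saturated, so no flow can exceed 11.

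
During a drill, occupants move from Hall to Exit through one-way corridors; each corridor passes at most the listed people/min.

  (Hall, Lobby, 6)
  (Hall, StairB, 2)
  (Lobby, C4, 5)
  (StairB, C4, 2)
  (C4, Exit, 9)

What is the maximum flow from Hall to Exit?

7

Augment Hall→Lobby→C4→Exit: bottleneck 5, flow now 5.
Augment Hall→StairB→C4→Exit: bottleneck 2, flow now 7.
No augmenting path remains; maximum flow = 7.
In the residual graph, reachable from Hall: {Hall, Lobby}.
Min-cut edges: Hall→StairB (2), Lobby→C4 (5); capacity 2 + 5 = 7.
This cut is saturated, so no flow can exceed 7.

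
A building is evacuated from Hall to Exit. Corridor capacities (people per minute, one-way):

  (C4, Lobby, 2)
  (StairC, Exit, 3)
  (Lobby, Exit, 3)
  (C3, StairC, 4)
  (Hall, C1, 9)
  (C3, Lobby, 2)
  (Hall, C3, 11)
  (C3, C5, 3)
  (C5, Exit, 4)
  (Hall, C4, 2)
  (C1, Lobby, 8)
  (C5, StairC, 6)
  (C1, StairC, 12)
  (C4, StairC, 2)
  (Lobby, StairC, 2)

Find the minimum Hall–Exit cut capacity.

Augment Hall→C3→StairC→Exit: bottleneck 3, flow now 3.
Augment Hall→C3→C5→Exit: bottleneck 3, flow now 6.
Augment Hall→C3→Lobby→Exit: bottleneck 2, flow now 8.
Augment Hall→C4→Lobby→Exit: bottleneck 1, flow now 9.
No augmenting path remains; maximum flow = 9.
By max-flow min-cut, the minimum cut capacity equals the max flow.
In the residual graph, reachable from Hall: {Hall, C3, C4, C1, StairC, Lobby}.
Min-cut edges: C3→C5 (3), StairC→Exit (3), Lobby→Exit (3); capacity 3 + 3 + 3 = 9.

9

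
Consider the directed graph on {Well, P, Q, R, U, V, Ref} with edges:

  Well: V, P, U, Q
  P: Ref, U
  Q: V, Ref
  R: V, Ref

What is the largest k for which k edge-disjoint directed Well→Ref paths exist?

Assign every edge capacity 1; by Menger, the answer equals the max flow.
Path Well→P→Ref (+1); total 1.
Path Well→Q→Ref (+1); total 2.
No residual Well→Ref path; max flow = 2.
Certifying cut of size 2: {Well→P, Well→Q}.

2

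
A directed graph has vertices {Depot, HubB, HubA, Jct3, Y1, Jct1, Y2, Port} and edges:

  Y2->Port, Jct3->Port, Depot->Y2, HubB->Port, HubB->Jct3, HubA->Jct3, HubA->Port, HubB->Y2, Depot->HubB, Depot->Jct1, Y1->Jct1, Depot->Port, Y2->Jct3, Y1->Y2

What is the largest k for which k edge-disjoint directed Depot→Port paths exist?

3

Assign every edge capacity 1; by Menger, the answer equals the max flow.
Path Depot→Port (+1); total 1.
Path Depot→HubB→Port (+1); total 2.
Path Depot→Y2→Port (+1); total 3.
No residual Depot→Port path; max flow = 3.
Certifying cut of size 3: {Depot→HubB, Depot→Port, Depot→Y2}.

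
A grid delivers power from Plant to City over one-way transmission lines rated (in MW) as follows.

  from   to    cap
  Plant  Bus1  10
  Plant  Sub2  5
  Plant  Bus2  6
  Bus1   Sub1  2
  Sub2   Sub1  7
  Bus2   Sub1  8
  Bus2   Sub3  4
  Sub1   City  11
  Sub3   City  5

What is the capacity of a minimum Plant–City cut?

Augment Plant→Bus1→Sub1→City: bottleneck 2, flow now 2.
Augment Plant→Sub2→Sub1→City: bottleneck 5, flow now 7.
Augment Plant→Bus2→Sub1→City: bottleneck 4, flow now 11.
Augment Plant→Bus2→Sub3→City: bottleneck 2, flow now 13.
No augmenting path remains; maximum flow = 13.
By max-flow min-cut, the minimum cut capacity equals the max flow.
In the residual graph, reachable from Plant: {Plant, Bus1}.
Min-cut edges: Plant→Sub2 (5), Plant→Bus2 (6), Bus1→Sub1 (2); capacity 5 + 6 + 2 = 13.

13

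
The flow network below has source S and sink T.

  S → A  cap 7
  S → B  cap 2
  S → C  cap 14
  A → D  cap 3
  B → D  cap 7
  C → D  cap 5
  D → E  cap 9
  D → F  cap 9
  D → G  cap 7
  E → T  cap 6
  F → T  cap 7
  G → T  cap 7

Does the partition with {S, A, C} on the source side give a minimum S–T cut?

Yes — it is a minimum cut (capacity 10).

Given cut capacity: 2 + 3 + 5 = 10.
Augment S→A→D→E→T: bottleneck 3, flow now 3.
Augment S→B→D→E→T: bottleneck 2, flow now 5.
Augment S→C→D→E→T: bottleneck 1, flow now 6.
Augment S→C→D→F→T: bottleneck 4, flow now 10.
No augmenting path remains; maximum flow = 10.
Cut capacity 10 equals the max flow, so it is a minimum cut.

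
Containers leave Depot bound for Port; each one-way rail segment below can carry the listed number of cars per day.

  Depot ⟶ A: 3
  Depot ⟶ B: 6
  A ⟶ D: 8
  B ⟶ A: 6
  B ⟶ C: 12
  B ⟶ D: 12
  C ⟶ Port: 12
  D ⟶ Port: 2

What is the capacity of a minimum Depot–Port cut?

Augment Depot→A→D→Port: bottleneck 2, flow now 2.
Augment Depot→B→C→Port: bottleneck 6, flow now 8.
No augmenting path remains; maximum flow = 8.
By max-flow min-cut, the minimum cut capacity equals the max flow.
In the residual graph, reachable from Depot: {Depot, A, D}.
Min-cut edges: Depot→B (6), D→Port (2); capacity 6 + 2 = 8.

8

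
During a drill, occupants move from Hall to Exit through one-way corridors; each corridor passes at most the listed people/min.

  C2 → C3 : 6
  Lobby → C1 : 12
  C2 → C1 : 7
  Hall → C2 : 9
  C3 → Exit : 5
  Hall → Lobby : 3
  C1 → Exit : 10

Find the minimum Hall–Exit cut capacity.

12

Augment Hall→C2→C1→Exit: bottleneck 7, flow now 7.
Augment Hall→C2→C3→Exit: bottleneck 2, flow now 9.
Augment Hall→Lobby→C1→Exit: bottleneck 3, flow now 12.
No augmenting path remains; maximum flow = 12.
By max-flow min-cut, the minimum cut capacity equals the max flow.
In the residual graph, reachable from Hall: {Hall}.
Min-cut edges: Hall→C2 (9), Hall→Lobby (3); capacity 9 + 3 = 12.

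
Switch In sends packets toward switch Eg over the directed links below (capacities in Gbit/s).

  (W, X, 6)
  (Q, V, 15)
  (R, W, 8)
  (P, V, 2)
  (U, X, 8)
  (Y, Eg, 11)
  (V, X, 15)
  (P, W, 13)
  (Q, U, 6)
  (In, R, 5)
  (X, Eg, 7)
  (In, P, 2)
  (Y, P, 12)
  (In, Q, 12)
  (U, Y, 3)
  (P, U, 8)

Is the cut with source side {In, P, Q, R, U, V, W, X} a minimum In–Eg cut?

Given cut capacity: 3 + 7 = 10.
Augment In→P→U→X→Eg: bottleneck 2, flow now 2.
Augment In→Q→U→X→Eg: bottleneck 5, flow now 7.
Augment In→Q→U→Y→Eg: bottleneck 1, flow now 8.
Augment In→Q→V→X→U→Y→Eg: bottleneck 2, flow now 10. (uses reverse residual edge)
No augmenting path remains; maximum flow = 10.
Cut capacity 10 equals the max flow, so it is a minimum cut.

Yes — it is a minimum cut (capacity 10).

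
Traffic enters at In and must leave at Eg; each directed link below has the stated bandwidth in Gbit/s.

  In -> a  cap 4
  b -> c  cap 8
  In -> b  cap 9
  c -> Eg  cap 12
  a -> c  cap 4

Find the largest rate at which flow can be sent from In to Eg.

12

Augment In→a→c→Eg: bottleneck 4, flow now 4.
Augment In→b→c→Eg: bottleneck 8, flow now 12.
No augmenting path remains; maximum flow = 12.
In the residual graph, reachable from In: {In, b}.
Min-cut edges: In→a (4), b→c (8); capacity 4 + 8 = 12.
This cut is saturated, so no flow can exceed 12.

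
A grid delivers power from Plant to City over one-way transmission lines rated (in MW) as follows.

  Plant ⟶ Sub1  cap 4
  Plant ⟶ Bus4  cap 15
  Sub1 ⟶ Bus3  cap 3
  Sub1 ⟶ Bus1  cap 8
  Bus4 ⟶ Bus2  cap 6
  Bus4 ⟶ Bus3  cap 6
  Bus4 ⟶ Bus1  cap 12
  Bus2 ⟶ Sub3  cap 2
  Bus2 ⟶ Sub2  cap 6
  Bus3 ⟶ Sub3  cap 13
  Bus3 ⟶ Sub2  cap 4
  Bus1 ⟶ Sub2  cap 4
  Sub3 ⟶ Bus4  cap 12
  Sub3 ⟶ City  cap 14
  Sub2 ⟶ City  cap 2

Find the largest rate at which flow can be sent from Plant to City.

13

Augment Plant→Sub1→Bus3→Sub3→City: bottleneck 3, flow now 3.
Augment Plant→Sub1→Bus1→Sub2→City: bottleneck 1, flow now 4.
Augment Plant→Bus4→Bus2→Sub3→City: bottleneck 2, flow now 6.
Augment Plant→Bus4→Bus2→Sub2→City: bottleneck 1, flow now 7.
Augment Plant→Bus4→Bus3→Sub3→City: bottleneck 6, flow now 13.
No augmenting path remains; maximum flow = 13.
In the residual graph, reachable from Plant: {Plant, Sub1, Bus4, Bus2, Bus1, Sub2}.
Min-cut edges: Sub1→Bus3 (3), Bus4→Bus3 (6), Bus2→Sub3 (2), Sub2→City (2); capacity 3 + 6 + 2 + 2 = 13.
This cut is saturated, so no flow can exceed 13.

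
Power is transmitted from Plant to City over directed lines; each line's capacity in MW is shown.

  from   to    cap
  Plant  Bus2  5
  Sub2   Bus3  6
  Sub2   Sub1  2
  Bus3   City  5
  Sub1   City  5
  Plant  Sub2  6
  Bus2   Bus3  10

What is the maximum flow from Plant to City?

7

Augment Plant→Bus2→Bus3→City: bottleneck 5, flow now 5.
Augment Plant→Sub2→Sub1→City: bottleneck 2, flow now 7.
No augmenting path remains; maximum flow = 7.
In the residual graph, reachable from Plant: {Plant, Bus2, Sub2, Bus3}.
Min-cut edges: Sub2→Sub1 (2), Bus3→City (5); capacity 2 + 5 = 7.
This cut is saturated, so no flow can exceed 7.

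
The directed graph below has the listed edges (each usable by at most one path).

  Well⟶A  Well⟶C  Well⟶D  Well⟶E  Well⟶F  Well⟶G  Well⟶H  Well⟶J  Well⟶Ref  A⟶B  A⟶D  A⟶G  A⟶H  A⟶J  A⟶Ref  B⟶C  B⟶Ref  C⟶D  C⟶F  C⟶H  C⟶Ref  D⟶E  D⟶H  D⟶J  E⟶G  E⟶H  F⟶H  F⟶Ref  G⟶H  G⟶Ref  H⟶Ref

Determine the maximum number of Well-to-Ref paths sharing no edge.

6

Assign every edge capacity 1; by Menger, the answer equals the max flow.
Path Well→Ref (+1); total 1.
Path Well→A→Ref (+1); total 2.
Path Well→C→Ref (+1); total 3.
Path Well→F→Ref (+1); total 4.
Path Well→G→Ref (+1); total 5.
Path Well→H→Ref (+1); total 6.
No residual Well→Ref path; max flow = 6.
Certifying cut of size 6: {G→Ref, H→Ref, Well→A, Well→C, Well→F, Well→Ref}.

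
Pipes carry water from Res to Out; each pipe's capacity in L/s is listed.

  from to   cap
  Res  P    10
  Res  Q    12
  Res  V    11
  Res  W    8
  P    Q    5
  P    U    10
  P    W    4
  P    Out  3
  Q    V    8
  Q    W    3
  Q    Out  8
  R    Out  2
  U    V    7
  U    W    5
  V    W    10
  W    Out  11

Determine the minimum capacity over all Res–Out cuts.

22

Augment Res→P→Out: bottleneck 3, flow now 3.
Augment Res→Q→Out: bottleneck 8, flow now 11.
Augment Res→W→Out: bottleneck 8, flow now 19.
Augment Res→P→W→Out: bottleneck 3, flow now 22.
No augmenting path remains; maximum flow = 22.
By max-flow min-cut, the minimum cut capacity equals the max flow.
In the residual graph, reachable from Res: {Res, P, Q, U, V, W}.
Min-cut edges: P→Out (3), Q→Out (8), W→Out (11); capacity 3 + 8 + 11 = 22.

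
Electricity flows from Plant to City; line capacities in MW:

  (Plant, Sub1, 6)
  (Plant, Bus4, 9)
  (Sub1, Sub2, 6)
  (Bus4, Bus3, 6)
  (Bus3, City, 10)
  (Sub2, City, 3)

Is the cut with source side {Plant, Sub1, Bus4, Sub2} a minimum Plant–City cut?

Yes — it is a minimum cut (capacity 9).

Given cut capacity: 6 + 3 = 9.
Augment Plant→Sub1→Sub2→City: bottleneck 3, flow now 3.
Augment Plant→Bus4→Bus3→City: bottleneck 6, flow now 9.
No augmenting path remains; maximum flow = 9.
Cut capacity 9 equals the max flow, so it is a minimum cut.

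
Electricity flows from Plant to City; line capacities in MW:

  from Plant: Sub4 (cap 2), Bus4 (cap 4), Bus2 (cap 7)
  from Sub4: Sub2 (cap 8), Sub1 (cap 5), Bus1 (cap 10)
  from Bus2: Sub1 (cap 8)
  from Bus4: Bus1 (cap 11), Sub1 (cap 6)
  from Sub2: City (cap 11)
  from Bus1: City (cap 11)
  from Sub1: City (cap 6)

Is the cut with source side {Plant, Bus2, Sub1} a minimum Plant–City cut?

Yes — it is a minimum cut (capacity 12).

Given cut capacity: 2 + 4 + 6 = 12.
Augment Plant→Sub4→Sub2→City: bottleneck 2, flow now 2.
Augment Plant→Bus2→Sub1→City: bottleneck 6, flow now 8.
Augment Plant→Bus4→Bus1→City: bottleneck 4, flow now 12.
No augmenting path remains; maximum flow = 12.
Cut capacity 12 equals the max flow, so it is a minimum cut.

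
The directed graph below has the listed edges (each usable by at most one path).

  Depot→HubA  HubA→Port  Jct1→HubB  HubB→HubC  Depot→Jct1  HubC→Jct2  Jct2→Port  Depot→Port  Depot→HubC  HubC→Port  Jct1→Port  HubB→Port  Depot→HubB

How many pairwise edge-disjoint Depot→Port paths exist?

5

Assign every edge capacity 1; by Menger, the answer equals the max flow.
Path Depot→Port (+1); total 1.
Path Depot→HubA→Port (+1); total 2.
Path Depot→HubC→Port (+1); total 3.
Path Depot→Jct1→Port (+1); total 4.
Path Depot→HubB→Port (+1); total 5.
No residual Depot→Port path; max flow = 5.
Certifying cut of size 5: {Depot→HubA, Depot→HubB, Depot→HubC, Depot→Jct1, Depot→Port}.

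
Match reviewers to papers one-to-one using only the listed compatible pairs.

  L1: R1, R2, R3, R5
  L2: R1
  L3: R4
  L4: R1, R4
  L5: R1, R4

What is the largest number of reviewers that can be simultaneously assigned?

3

Unit-capacity flow: source→left, listed edges, right→sink; max matching = max flow.
Augmenting path L1→R1 (+1); matched 1.
Augmenting path L3→R4 (+1); matched 2.
Augmenting path L2→R1→L1→R2 (+1); matched 3.
No augmenting path remains; maximum matching = 3.
König certificate: {L1, R1, R4} is a vertex cover of size 3 (every listed pair touches it), so no matching can be larger.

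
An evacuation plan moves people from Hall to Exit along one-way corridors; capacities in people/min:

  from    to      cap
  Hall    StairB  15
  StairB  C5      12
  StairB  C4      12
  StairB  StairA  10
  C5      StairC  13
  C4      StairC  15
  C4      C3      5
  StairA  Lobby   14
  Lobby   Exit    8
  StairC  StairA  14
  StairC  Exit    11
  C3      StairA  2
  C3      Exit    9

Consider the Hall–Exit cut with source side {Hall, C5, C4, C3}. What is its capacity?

Edges leaving {Hall, C5, C4, C3}: Hall→StairB (15), C5→StairC (13), C4→StairC (15), C3→StairA (2), C3→Exit (9).
Cut capacity = 15 + 13 + 15 + 2 + 9 = 54.

54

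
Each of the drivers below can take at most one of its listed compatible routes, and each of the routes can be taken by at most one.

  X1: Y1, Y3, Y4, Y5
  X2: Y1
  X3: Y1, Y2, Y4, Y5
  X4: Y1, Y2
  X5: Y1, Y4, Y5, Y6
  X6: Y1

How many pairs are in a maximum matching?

5

Unit-capacity flow: source→left, listed edges, right→sink; max matching = max flow.
Augmenting path X1→Y1 (+1); matched 1.
Augmenting path X3→Y2 (+1); matched 2.
Augmenting path X5→Y4 (+1); matched 3.
Augmenting path X2→Y1→X1→Y3 (+1); matched 4.
Augmenting path X4→Y2→X3→Y5 (+1); matched 5.
No augmenting path remains; maximum matching = 5.
König certificate: {X1, X3, X4, X5, Y1} is a vertex cover of size 5 (every listed pair touches it), so no matching can be larger.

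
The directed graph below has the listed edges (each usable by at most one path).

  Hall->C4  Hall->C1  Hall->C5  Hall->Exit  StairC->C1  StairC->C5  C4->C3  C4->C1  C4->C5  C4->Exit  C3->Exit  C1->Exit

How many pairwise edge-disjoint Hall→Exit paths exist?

Assign every edge capacity 1; by Menger, the answer equals the max flow.
Path Hall→Exit (+1); total 1.
Path Hall→C4→Exit (+1); total 2.
Path Hall→C1→Exit (+1); total 3.
No residual Hall→Exit path; max flow = 3.
Certifying cut of size 3: {Hall→C1, Hall→C4, Hall→Exit}.

3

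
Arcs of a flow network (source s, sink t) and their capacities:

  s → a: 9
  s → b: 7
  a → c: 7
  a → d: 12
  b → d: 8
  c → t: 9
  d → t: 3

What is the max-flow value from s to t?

10

Augment s→a→c→t: bottleneck 7, flow now 7.
Augment s→a→d→t: bottleneck 2, flow now 9.
Augment s→b→d→t: bottleneck 1, flow now 10.
No augmenting path remains; maximum flow = 10.
In the residual graph, reachable from s: {s, a, b, d}.
Min-cut edges: a→c (7), d→t (3); capacity 7 + 3 = 10.
This cut is saturated, so no flow can exceed 10.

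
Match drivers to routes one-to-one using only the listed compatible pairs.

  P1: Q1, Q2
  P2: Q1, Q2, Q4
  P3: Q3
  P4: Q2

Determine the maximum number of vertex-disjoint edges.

Unit-capacity flow: source→left, listed edges, right→sink; max matching = max flow.
Augmenting path P1→Q1 (+1); matched 1.
Augmenting path P2→Q2 (+1); matched 2.
Augmenting path P3→Q3 (+1); matched 3.
Augmenting path P4→Q2→P2→Q4 (+1); matched 4.
No augmenting path remains; maximum matching = 4.
König certificate: {P1, P2, P3, P4} is a vertex cover of size 4 (every listed pair touches it), so no matching can be larger.

4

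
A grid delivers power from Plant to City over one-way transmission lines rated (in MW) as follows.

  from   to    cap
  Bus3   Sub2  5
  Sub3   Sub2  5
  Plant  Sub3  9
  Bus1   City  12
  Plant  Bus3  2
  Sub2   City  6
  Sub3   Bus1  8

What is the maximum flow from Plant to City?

Augment Plant→Bus3→Sub2→City: bottleneck 2, flow now 2.
Augment Plant→Sub3→Sub2→City: bottleneck 4, flow now 6.
Augment Plant→Sub3→Bus1→City: bottleneck 5, flow now 11.
No augmenting path remains; maximum flow = 11.
In the residual graph, reachable from Plant: {Plant}.
Min-cut edges: Plant→Bus3 (2), Plant→Sub3 (9); capacity 2 + 9 = 11.
This cut is saturated, so no flow can exceed 11.

11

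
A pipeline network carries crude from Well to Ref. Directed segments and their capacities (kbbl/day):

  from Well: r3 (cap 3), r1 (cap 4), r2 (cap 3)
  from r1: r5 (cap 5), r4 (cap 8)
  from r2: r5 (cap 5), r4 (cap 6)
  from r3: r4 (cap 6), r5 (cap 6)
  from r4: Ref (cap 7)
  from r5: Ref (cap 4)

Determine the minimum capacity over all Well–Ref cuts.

Augment Well→r1→r4→Ref: bottleneck 4, flow now 4.
Augment Well→r2→r4→Ref: bottleneck 3, flow now 7.
Augment Well→r3→r5→Ref: bottleneck 3, flow now 10.
No augmenting path remains; maximum flow = 10.
By max-flow min-cut, the minimum cut capacity equals the max flow.
In the residual graph, reachable from Well: {Well}.
Min-cut edges: Well→r1 (4), Well→r2 (3), Well→r3 (3); capacity 4 + 3 + 3 = 10.

10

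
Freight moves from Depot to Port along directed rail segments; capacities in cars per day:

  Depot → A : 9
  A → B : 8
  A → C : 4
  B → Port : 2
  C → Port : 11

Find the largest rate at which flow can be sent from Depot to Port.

6

Augment Depot→A→B→Port: bottleneck 2, flow now 2.
Augment Depot→A→C→Port: bottleneck 4, flow now 6.
No augmenting path remains; maximum flow = 6.
In the residual graph, reachable from Depot: {Depot, A, B}.
Min-cut edges: A→C (4), B→Port (2); capacity 4 + 2 = 6.
This cut is saturated, so no flow can exceed 6.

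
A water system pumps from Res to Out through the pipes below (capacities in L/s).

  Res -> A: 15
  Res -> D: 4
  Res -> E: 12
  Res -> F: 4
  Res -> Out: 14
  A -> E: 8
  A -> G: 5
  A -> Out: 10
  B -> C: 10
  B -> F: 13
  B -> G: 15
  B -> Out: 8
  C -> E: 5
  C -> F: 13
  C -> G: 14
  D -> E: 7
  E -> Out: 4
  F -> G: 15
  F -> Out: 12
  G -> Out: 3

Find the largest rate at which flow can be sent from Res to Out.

35

Augment Res→Out: bottleneck 14, flow now 14.
Augment Res→A→Out: bottleneck 10, flow now 24.
Augment Res→E→Out: bottleneck 4, flow now 28.
Augment Res→F→Out: bottleneck 4, flow now 32.
Augment Res→A→G→Out: bottleneck 3, flow now 35.
No augmenting path remains; maximum flow = 35.
In the residual graph, reachable from Res: {Res, A, D, E, G}.
Min-cut edges: Res→F (4), Res→Out (14), A→Out (10), E→Out (4), G→Out (3); capacity 4 + 14 + 10 + 4 + 3 = 35.
This cut is saturated, so no flow can exceed 35.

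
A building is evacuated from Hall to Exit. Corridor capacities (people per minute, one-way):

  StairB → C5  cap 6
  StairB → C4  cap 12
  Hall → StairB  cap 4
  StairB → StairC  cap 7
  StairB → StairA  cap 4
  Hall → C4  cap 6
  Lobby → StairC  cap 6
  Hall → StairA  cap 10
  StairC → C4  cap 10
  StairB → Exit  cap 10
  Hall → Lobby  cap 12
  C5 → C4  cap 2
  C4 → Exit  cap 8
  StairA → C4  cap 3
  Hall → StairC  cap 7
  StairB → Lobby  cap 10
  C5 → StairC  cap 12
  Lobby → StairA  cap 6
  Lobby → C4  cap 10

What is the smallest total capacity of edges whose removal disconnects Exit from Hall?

Augment Hall→StairB→Exit: bottleneck 4, flow now 4.
Augment Hall→C4→Exit: bottleneck 6, flow now 10.
Augment Hall→Lobby→C4→Exit: bottleneck 2, flow now 12.
No augmenting path remains; maximum flow = 12.
By max-flow min-cut, the minimum cut capacity equals the max flow.
In the residual graph, reachable from Hall: {Hall, Lobby, StairA, StairC, C4}.
Min-cut edges: Hall→StairB (4), C4→Exit (8); capacity 4 + 8 = 12.

12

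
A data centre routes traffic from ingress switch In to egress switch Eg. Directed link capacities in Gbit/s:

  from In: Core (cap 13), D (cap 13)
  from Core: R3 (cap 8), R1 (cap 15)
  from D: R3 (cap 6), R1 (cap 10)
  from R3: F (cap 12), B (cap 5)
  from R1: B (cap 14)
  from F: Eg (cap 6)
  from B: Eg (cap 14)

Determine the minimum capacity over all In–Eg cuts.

20

Augment In→Core→R3→F→Eg: bottleneck 6, flow now 6.
Augment In→Core→R3→B→Eg: bottleneck 2, flow now 8.
Augment In→Core→R1→B→Eg: bottleneck 5, flow now 13.
Augment In→D→R3→B→Eg: bottleneck 3, flow now 16.
Augment In→D→R1→B→Eg: bottleneck 4, flow now 20.
No augmenting path remains; maximum flow = 20.
By max-flow min-cut, the minimum cut capacity equals the max flow.
In the residual graph, reachable from In: {In, Core, D, R3, R1, F, B}.
Min-cut edges: F→Eg (6), B→Eg (14); capacity 6 + 14 = 20.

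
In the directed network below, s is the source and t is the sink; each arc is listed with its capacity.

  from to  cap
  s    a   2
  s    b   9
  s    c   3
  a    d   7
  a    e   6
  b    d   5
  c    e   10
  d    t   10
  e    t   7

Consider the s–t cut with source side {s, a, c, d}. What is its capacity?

35

Edges leaving {s, a, c, d}: s→b (9), a→e (6), c→e (10), d→t (10).
Cut capacity = 9 + 6 + 10 + 10 = 35.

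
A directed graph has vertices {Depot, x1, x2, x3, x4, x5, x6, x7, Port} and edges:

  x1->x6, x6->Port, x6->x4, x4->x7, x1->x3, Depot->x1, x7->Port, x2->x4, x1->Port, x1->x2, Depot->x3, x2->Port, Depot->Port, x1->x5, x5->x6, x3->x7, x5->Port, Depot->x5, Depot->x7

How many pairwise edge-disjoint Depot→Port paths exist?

4

Assign every edge capacity 1; by Menger, the answer equals the max flow.
Path Depot→Port (+1); total 1.
Path Depot→x1→Port (+1); total 2.
Path Depot→x5→Port (+1); total 3.
Path Depot→x7→Port (+1); total 4.
No residual Depot→Port path; max flow = 4.
Certifying cut of size 4: {Depot→Port, Depot→x1, Depot→x5, x7→Port}.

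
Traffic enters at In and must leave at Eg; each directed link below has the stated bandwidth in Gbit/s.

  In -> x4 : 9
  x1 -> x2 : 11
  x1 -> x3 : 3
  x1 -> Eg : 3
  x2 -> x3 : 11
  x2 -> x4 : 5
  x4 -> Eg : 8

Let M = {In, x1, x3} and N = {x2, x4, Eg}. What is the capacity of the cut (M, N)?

Edges leaving {In, x1, x3}: In→x4 (9), x1→x2 (11), x1→Eg (3).
Cut capacity = 9 + 11 + 3 = 23.

23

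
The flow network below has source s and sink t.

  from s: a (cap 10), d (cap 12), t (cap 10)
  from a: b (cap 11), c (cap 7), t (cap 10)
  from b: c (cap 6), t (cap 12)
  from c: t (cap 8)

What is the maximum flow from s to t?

Augment s→t: bottleneck 10, flow now 10.
Augment s→a→t: bottleneck 10, flow now 20.
No augmenting path remains; maximum flow = 20.
In the residual graph, reachable from s: {s, d}.
Min-cut edges: s→a (10), s→t (10); capacity 10 + 10 = 20.
This cut is saturated, so no flow can exceed 20.

20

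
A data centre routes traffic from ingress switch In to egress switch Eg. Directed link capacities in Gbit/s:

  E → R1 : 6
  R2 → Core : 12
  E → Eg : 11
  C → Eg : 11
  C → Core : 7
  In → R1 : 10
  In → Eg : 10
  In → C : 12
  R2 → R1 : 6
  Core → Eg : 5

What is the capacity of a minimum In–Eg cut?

22

Augment In→Eg: bottleneck 10, flow now 10.
Augment In→C→Eg: bottleneck 11, flow now 21.
Augment In→C→Core→Eg: bottleneck 1, flow now 22.
No augmenting path remains; maximum flow = 22.
By max-flow min-cut, the minimum cut capacity equals the max flow.
In the residual graph, reachable from In: {In, R1}.
Min-cut edges: In→C (12), In→Eg (10); capacity 12 + 10 = 22.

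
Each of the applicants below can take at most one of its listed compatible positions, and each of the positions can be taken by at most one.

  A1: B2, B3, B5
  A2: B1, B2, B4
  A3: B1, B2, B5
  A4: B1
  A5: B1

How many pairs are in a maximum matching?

Unit-capacity flow: source→left, listed edges, right→sink; max matching = max flow.
Augmenting path A1→B2 (+1); matched 1.
Augmenting path A2→B1 (+1); matched 2.
Augmenting path A3→B5 (+1); matched 3.
Augmenting path A4→B1→A2→B4 (+1); matched 4.
No augmenting path remains; maximum matching = 4.
König certificate: {A1, A2, A3, B1} is a vertex cover of size 4 (every listed pair touches it), so no matching can be larger.

4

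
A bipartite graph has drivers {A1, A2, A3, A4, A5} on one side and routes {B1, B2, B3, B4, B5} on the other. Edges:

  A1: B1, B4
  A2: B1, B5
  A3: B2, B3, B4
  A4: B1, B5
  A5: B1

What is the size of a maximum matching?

Unit-capacity flow: source→left, listed edges, right→sink; max matching = max flow.
Augmenting path A1→B1 (+1); matched 1.
Augmenting path A2→B5 (+1); matched 2.
Augmenting path A3→B2 (+1); matched 3.
Augmenting path A4→B1→A1→B4 (+1); matched 4.
No augmenting path remains; maximum matching = 4.
König certificate: {A1, A3, B1, B5} is a vertex cover of size 4 (every listed pair touches it), so no matching can be larger.

4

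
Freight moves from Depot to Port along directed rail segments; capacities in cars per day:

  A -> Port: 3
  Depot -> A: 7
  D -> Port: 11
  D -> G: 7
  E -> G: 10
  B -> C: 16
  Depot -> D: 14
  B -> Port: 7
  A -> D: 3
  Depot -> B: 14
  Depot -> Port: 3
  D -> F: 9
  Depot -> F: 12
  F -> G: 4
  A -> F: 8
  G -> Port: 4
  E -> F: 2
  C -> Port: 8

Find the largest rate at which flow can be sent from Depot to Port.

35

Augment Depot→Port: bottleneck 3, flow now 3.
Augment Depot→A→Port: bottleneck 3, flow now 6.
Augment Depot→B→Port: bottleneck 7, flow now 13.
Augment Depot→D→Port: bottleneck 11, flow now 24.
Augment Depot→B→C→Port: bottleneck 7, flow now 31.
Augment Depot→D→G→Port: bottleneck 3, flow now 34.
Augment Depot→F→G→Port: bottleneck 1, flow now 35.
No augmenting path remains; maximum flow = 35.
In the residual graph, reachable from Depot: {Depot, A, D, F, G}.
Min-cut edges: Depot→B (14), Depot→Port (3), A→Port (3), D→Port (11), G→Port (4); capacity 14 + 3 + 3 + 11 + 4 = 35.
This cut is saturated, so no flow can exceed 35.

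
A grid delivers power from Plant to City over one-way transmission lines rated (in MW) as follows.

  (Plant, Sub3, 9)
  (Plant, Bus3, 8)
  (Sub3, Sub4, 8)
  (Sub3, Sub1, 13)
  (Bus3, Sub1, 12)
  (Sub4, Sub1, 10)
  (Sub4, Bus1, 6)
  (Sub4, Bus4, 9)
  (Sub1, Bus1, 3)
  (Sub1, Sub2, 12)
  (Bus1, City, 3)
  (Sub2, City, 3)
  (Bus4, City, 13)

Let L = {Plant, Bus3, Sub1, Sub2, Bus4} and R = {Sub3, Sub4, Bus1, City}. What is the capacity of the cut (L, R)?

28

Edges leaving {Plant, Bus3, Sub1, Sub2, Bus4}: Plant→Sub3 (9), Sub1→Bus1 (3), Sub2→City (3), Bus4→City (13).
Cut capacity = 9 + 3 + 3 + 13 = 28.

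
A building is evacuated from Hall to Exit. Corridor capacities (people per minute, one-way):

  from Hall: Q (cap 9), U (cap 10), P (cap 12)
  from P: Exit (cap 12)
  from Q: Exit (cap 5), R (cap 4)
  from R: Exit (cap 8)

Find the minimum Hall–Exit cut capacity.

Augment Hall→P→Exit: bottleneck 12, flow now 12.
Augment Hall→Q→Exit: bottleneck 5, flow now 17.
Augment Hall→Q→R→Exit: bottleneck 4, flow now 21.
No augmenting path remains; maximum flow = 21.
By max-flow min-cut, the minimum cut capacity equals the max flow.
In the residual graph, reachable from Hall: {Hall, U}.
Min-cut edges: Hall→P (12), Hall→Q (9); capacity 12 + 9 = 21.

21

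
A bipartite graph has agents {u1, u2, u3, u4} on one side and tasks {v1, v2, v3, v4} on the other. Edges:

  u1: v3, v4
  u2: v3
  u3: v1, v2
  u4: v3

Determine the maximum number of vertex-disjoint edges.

3

Unit-capacity flow: source→left, listed edges, right→sink; max matching = max flow.
Augmenting path u1→v3 (+1); matched 1.
Augmenting path u3→v1 (+1); matched 2.
Augmenting path u2→v3→u1→v4 (+1); matched 3.
No augmenting path remains; maximum matching = 3.
König certificate: {u1, u3, v3} is a vertex cover of size 3 (every listed pair touches it), so no matching can be larger.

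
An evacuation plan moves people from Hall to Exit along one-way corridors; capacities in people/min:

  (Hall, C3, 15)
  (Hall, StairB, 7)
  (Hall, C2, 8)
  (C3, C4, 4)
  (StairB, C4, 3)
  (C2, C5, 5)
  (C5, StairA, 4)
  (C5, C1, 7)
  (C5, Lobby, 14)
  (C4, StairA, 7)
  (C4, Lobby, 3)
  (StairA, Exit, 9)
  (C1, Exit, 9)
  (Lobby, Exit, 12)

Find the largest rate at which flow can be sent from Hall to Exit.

Augment Hall→C3→C4→StairA→Exit: bottleneck 4, flow now 4.
Augment Hall→StairB→C4→StairA→Exit: bottleneck 3, flow now 7.
Augment Hall→C2→C5→StairA→Exit: bottleneck 2, flow now 9.
Augment Hall→C2→C5→C1→Exit: bottleneck 3, flow now 12.
No augmenting path remains; maximum flow = 12.
In the residual graph, reachable from Hall: {Hall, C3, StairB, C2}.
Min-cut edges: C3→C4 (4), StairB→C4 (3), C2→C5 (5); capacity 4 + 3 + 5 = 12.
This cut is saturated, so no flow can exceed 12.

12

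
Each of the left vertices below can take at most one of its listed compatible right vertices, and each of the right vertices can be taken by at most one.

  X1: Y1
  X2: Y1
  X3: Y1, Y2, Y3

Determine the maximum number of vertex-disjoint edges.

2

Unit-capacity flow: source→left, listed edges, right→sink; max matching = max flow.
Augmenting path X1→Y1 (+1); matched 1.
Augmenting path X3→Y2 (+1); matched 2.
No augmenting path remains; maximum matching = 2.
König certificate: {X3, Y1} is a vertex cover of size 2 (every listed pair touches it), so no matching can be larger.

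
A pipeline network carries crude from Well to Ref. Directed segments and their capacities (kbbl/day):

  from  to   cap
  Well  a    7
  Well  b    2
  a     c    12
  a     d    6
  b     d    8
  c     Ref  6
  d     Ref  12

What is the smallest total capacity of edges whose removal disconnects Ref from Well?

Augment Well→a→c→Ref: bottleneck 6, flow now 6.
Augment Well→a→d→Ref: bottleneck 1, flow now 7.
Augment Well→b→d→Ref: bottleneck 2, flow now 9.
No augmenting path remains; maximum flow = 9.
By max-flow min-cut, the minimum cut capacity equals the max flow.
In the residual graph, reachable from Well: {Well}.
Min-cut edges: Well→a (7), Well→b (2); capacity 7 + 2 = 9.

9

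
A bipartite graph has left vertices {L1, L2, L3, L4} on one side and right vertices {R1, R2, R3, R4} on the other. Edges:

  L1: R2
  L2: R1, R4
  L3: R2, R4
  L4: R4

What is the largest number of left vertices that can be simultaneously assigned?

3

Unit-capacity flow: source→left, listed edges, right→sink; max matching = max flow.
Augmenting path L1→R2 (+1); matched 1.
Augmenting path L2→R1 (+1); matched 2.
Augmenting path L3→R4 (+1); matched 3.
No augmenting path remains; maximum matching = 3.
König certificate: {L2, R2, R4} is a vertex cover of size 3 (every listed pair touches it), so no matching can be larger.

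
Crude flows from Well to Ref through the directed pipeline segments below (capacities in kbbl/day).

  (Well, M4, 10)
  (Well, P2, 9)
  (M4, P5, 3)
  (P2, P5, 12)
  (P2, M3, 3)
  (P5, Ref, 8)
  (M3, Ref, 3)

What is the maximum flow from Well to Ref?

11

Augment Well→M4→P5→Ref: bottleneck 3, flow now 3.
Augment Well→P2→P5→Ref: bottleneck 5, flow now 8.
Augment Well→P2→M3→Ref: bottleneck 3, flow now 11.
No augmenting path remains; maximum flow = 11.
In the residual graph, reachable from Well: {Well, M4, P2, P5}.
Min-cut edges: P2→M3 (3), P5→Ref (8); capacity 3 + 8 = 11.
This cut is saturated, so no flow can exceed 11.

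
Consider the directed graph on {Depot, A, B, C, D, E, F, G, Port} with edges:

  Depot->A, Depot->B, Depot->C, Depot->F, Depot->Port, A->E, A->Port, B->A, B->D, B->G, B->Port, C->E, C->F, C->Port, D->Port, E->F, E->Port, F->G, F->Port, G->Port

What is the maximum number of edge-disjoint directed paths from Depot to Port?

Assign every edge capacity 1; by Menger, the answer equals the max flow.
Path Depot→Port (+1); total 1.
Path Depot→A→Port (+1); total 2.
Path Depot→B→Port (+1); total 3.
Path Depot→C→Port (+1); total 4.
Path Depot→F→Port (+1); total 5.
No residual Depot→Port path; max flow = 5.
Certifying cut of size 5: {Depot→A, Depot→B, Depot→C, Depot→F, Depot→Port}.

5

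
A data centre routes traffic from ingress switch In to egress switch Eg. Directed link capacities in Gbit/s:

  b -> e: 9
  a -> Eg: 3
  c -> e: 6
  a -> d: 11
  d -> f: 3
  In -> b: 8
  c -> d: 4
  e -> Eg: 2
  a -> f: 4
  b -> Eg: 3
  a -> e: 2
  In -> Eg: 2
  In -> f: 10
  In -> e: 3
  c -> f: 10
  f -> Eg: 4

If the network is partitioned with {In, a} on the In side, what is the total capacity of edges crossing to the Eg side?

Edges leaving {In, a}: In→b (8), In→e (3), In→f (10), In→Eg (2), a→d (11), a→e (2), a→f (4), a→Eg (3).
Cut capacity = 8 + 3 + 10 + 2 + 11 + 2 + 4 + 3 = 43.

43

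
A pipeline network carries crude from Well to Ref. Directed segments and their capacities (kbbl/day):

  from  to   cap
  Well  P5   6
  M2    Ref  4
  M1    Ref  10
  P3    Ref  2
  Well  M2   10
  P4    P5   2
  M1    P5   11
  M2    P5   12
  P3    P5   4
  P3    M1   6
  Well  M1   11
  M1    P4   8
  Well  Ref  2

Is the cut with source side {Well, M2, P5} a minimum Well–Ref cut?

No — its capacity is 17, but the minimum cut has capacity 16.

Given cut capacity: 11 + 2 + 4 = 17.
Augment Well→Ref: bottleneck 2, flow now 2.
Augment Well→M2→Ref: bottleneck 4, flow now 6.
Augment Well→M1→Ref: bottleneck 10, flow now 16.
No augmenting path remains; maximum flow = 16.
In the residual graph, reachable from Well: {Well, M2, M1, P4, P5}.
Min-cut edges: Well→Ref (2), M2→Ref (4), M1→Ref (10); capacity 2 + 4 + 10 = 16.
Cut capacity 17 exceeds the max flow 16, so it is not minimum.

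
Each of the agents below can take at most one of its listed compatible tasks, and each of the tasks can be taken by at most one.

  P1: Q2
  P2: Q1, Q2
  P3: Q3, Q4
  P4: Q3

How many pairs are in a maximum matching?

4

Unit-capacity flow: source→left, listed edges, right→sink; max matching = max flow.
Augmenting path P1→Q2 (+1); matched 1.
Augmenting path P2→Q1 (+1); matched 2.
Augmenting path P3→Q3 (+1); matched 3.
Augmenting path P4→Q3→P3→Q4 (+1); matched 4.
No augmenting path remains; maximum matching = 4.
König certificate: {P1, P2, P3, P4} is a vertex cover of size 4 (every listed pair touches it), so no matching can be larger.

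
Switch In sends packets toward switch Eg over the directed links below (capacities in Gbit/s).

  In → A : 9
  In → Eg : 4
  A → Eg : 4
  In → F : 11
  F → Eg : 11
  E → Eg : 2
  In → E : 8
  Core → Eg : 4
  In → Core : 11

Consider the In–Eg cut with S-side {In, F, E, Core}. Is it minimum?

No — its capacity is 30, but the minimum cut has capacity 25.

Given cut capacity: 9 + 4 + 11 + 2 + 4 = 30.
Augment In→Eg: bottleneck 4, flow now 4.
Augment In→A→Eg: bottleneck 4, flow now 8.
Augment In→F→Eg: bottleneck 11, flow now 19.
Augment In→E→Eg: bottleneck 2, flow now 21.
Augment In→Core→Eg: bottleneck 4, flow now 25.
No augmenting path remains; maximum flow = 25.
In the residual graph, reachable from In: {In, A, E, Core}.
Min-cut edges: In→F (11), In→Eg (4), A→Eg (4), E→Eg (2), Core→Eg (4); capacity 11 + 4 + 4 + 2 + 4 = 25.
Cut capacity 30 exceeds the max flow 25, so it is not minimum.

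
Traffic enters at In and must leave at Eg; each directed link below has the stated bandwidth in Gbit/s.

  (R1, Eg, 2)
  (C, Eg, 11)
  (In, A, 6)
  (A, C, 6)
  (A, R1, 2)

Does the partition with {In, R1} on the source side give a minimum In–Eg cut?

No — its capacity is 8, but the minimum cut has capacity 6.

Given cut capacity: 6 + 2 = 8.
Augment In→A→R1→Eg: bottleneck 2, flow now 2.
Augment In→A→C→Eg: bottleneck 4, flow now 6.
No augmenting path remains; maximum flow = 6.
In the residual graph, reachable from In: {In}.
Min-cut edges: In→A (6); capacity 6 = 6.
Cut capacity 8 exceeds the max flow 6, so it is not minimum.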